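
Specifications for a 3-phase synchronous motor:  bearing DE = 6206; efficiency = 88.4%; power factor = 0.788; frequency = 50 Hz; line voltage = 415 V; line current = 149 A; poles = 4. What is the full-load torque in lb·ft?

P_in = √3·V·I·cosφ = 1.732 × 415 × 149 × 0.788 = 84393 W
P_out = η·P_in = 0.884 × 84393 = 74603 W
n = n_s = 120×50/4 = 1500 rpm (synchronous)
ω = 2π×1500/60 = 157.1 rad/s
τ = P_out/ω = 74603/157.1 = 474.9 N·m
In lb·ft: 474.9/1.356 = 350 lb·ft

350 lb·ft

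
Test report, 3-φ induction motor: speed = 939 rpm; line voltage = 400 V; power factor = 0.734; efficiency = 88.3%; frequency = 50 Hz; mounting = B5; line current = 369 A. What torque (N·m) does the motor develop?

1690 N·m

P_in = √3·V·I·cosφ = 1.732 × 400 × 369 × 0.734 = 187642 W
P_out = η·P_in = 0.883 × 187642 = 165688 W
n = 939 rpm
ω = 2π×939/60 = 98.33 rad/s
τ = P_out/ω = 165688/98.33 = 1690 N·m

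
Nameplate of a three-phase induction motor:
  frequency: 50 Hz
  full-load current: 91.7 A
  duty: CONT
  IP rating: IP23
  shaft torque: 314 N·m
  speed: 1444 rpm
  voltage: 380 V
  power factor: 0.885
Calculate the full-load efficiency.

88.9 %

ω = 2π × 1444/60 = 151.2 rad/s; P_out = τω = 314 × 151.2 = 47477 W
P_in = √3·V_L·I_L·cosφ = 1.732 × 380 × 91.7 × 0.885 = 53413 W
η = P_out / P_in = 47477 / 53413 = 0.889 = 88.9%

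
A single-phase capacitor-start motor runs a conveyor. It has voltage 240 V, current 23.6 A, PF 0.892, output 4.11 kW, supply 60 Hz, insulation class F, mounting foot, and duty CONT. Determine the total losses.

P_in = V·I·cosφ = 240×23.6×0.892 = 5052 W
P_out = 4110 W
Losses = P_in − P_out = 5052 − 4110 = 942 W

942 W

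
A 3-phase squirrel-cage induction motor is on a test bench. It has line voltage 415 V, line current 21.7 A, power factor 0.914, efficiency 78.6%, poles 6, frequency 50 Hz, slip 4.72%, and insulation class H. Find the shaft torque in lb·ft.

82.8 lb·ft

P_in = √3·V·I·cosφ = 1.732 × 415 × 21.7 × 0.914 = 14256 W
P_out = η·P_in = 0.786 × 14256 = 11205 W
n_s = 120×50/6 = 1000 rpm; n = 1000×(1−0.0472) = 953 rpm
ω = 2π×953/60 = 99.8 rad/s
τ = P_out/ω = 11205/99.8 = 112.3 N·m
In lb·ft: 112.3/1.356 = 82.8 lb·ft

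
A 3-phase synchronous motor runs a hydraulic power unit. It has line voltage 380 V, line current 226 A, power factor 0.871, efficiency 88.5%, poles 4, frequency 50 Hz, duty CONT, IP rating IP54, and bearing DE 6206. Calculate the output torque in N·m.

P_in = √3·V·I·cosφ = 1.732 × 380 × 226 × 0.871 = 129556 W
P_out = η·P_in = 0.885 × 129556 = 114657 W
n = n_s = 120×50/4 = 1500 rpm (synchronous)
ω = 2π×1500/60 = 157.1 rad/s
τ = P_out/ω = 114657/157.1 = 730 N·m

730 N·m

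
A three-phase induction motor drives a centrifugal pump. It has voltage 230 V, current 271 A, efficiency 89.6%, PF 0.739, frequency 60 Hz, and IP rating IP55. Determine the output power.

71.5 kW

P_in = √3·V·I·cosφ = 1.732 × 230 × 271 × 0.739 = 79779 W
P_out = η·P_in = 0.896 × 79779 = 71482 W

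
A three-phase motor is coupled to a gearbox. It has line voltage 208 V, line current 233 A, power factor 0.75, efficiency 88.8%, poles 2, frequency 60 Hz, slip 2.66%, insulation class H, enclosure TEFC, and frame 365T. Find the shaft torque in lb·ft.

112 lb·ft

P_in = √3·V·I·cosφ = 1.732 × 208 × 233 × 0.75 = 62955 W
P_out = η·P_in = 0.888 × 62955 = 55904 W
n_s = 120×60/2 = 3600 rpm; n = 3600×(1−0.0266) = 3504 rpm
ω = 2π×3504/60 = 366.9 rad/s
τ = P_out/ω = 55904/366.9 = 152.4 N·m
In lb·ft: 152.4/1.356 = 112 lb·ft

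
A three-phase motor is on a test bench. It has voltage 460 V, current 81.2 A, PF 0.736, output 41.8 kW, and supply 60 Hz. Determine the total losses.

5820 W

P_in = √3·V·I·cosφ = 1.732×460×81.2×0.736 = 47615 W
P_out = 41800 W
Losses = P_in − P_out = 47615 − 41800 = 5815 W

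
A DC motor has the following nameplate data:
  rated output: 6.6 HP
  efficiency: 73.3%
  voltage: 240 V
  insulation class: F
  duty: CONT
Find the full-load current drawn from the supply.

28 A

P_out = 6.6 × 746 = 4924 W
P_in = P_out / η = 4924 / 0.733 = 6718 W
I = P_in / V = 6718 / 240 = 28 A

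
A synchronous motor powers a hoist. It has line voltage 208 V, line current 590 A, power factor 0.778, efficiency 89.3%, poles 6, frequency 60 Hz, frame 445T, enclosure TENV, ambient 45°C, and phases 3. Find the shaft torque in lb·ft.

P_in = √3·V·I·cosφ = 1.732 × 208 × 590 × 0.778 = 165365 W
P_out = η·P_in = 0.893 × 165365 = 147671 W
n = n_s = 120×60/6 = 1200 rpm (synchronous)
ω = 2π×1200/60 = 125.7 rad/s
τ = P_out/ω = 147671/125.7 = 1175 N·m
In lb·ft: 1175/1.356 = 867 lb·ft

867 lb·ft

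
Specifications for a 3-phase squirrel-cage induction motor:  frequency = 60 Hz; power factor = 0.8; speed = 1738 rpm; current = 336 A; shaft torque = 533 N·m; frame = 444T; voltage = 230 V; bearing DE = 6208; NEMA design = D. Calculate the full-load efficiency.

ω = 2π × 1738/60 = 182 rad/s; P_out = τω = 533 × 182 = 97006 W
P_in = √3·V_L·I_L·cosφ = 1.732 × 230 × 336 × 0.8 = 107079 W
η = P_out / P_in = 97006 / 107079 = 0.906 = 90.6%

90.6 %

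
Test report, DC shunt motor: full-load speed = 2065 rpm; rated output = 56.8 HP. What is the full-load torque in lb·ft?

P_out = 56.8 × 746 = 42373 W
ω = 2π × 2065/60 = 216.2 rad/s
τ = P_out/ω = 42373/216.2 = 196 N·m
In lb·ft: 196/1.356 = 145 lb·ft

145 lb·ft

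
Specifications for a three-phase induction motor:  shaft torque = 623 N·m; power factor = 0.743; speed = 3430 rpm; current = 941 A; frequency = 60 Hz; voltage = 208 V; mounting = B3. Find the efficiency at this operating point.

ω = 2π × 3430/60 = 359.2 rad/s; P_out = τω = 623 × 359.2 = 223782 W
P_in = √3·V_L·I_L·cosφ = 1.732 × 208 × 941 × 0.743 = 251878 W
η = P_out / P_in = 223782 / 251878 = 0.888 = 88.8%

88.8 %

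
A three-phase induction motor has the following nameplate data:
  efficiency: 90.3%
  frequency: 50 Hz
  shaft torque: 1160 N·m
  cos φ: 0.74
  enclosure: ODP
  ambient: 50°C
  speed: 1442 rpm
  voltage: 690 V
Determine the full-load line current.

219 A

ω = 2π×1442/60 = 151 rad/s; P_out = τω = 1160 × 151 = 175160 W
P_in = P_out / η = 175160 / 0.903 = 193976 W
I_L = P_in / (√3·V_L·cosφ) = 193976 / (1.732 × 690 × 0.74) = 219 A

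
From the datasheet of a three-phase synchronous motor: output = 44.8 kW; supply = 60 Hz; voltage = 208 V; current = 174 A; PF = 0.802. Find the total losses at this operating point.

5.47 kW

P_in = √3·V·I·cosφ = 1.732×208×174×0.802 = 50273 W
P_out = 44800 W
Losses = P_in − P_out = 50273 − 44800 = 5473 W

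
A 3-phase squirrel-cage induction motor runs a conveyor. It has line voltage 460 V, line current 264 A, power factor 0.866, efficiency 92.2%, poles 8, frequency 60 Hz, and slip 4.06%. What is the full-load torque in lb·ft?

1370 lb·ft

P_in = √3·V·I·cosφ = 1.732 × 460 × 264 × 0.866 = 182149 W
P_out = η·P_in = 0.922 × 182149 = 167941 W
n_s = 120×60/8 = 900 rpm; n = 900×(1−0.0406) = 863 rpm
ω = 2π×863/60 = 90.37 rad/s
τ = P_out/ω = 167941/90.37 = 1858 N·m
In lb·ft: 1858/1.356 = 1370 lb·ft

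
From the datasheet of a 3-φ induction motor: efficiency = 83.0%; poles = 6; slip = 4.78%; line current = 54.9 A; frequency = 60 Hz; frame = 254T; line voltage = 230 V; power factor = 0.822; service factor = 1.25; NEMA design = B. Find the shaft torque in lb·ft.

P_in = √3·V·I·cosφ = 1.732 × 230 × 54.9 × 0.822 = 17977 W
P_out = η·P_in = 0.83 × 17977 = 14921 W
n_s = 120×60/6 = 1200 rpm; n = 1200×(1−0.0478) = 1143 rpm
ω = 2π×1143/60 = 119.7 rad/s
τ = P_out/ω = 14921/119.7 = 124.7 N·m
In lb·ft: 124.7/1.356 = 92 lb·ft

92 lb·ft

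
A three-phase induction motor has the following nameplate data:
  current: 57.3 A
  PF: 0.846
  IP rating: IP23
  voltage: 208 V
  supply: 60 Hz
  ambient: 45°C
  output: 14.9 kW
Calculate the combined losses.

2.56 kW

P_in = √3·V·I·cosφ = 1.732×208×57.3×0.846 = 17464 W
P_out = 14900 W
Losses = P_in − P_out = 17464 − 14900 = 2564 W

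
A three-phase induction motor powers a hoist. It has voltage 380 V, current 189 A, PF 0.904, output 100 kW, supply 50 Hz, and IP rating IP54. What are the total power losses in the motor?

P_in = √3·V·I·cosφ = 1.732×380×189×0.904 = 112451 W
P_out = 100000 W
Losses = P_in − P_out = 112451 − 100000 = 12451 W

12500 W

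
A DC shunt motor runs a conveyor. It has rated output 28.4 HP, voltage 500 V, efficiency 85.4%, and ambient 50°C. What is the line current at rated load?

49.6 A

P_out = 28.4 × 746 = 21186 W
P_in = P_out / η = 21186 / 0.854 = 24808 W
I = P_in / V = 24808 / 500 = 49.6 A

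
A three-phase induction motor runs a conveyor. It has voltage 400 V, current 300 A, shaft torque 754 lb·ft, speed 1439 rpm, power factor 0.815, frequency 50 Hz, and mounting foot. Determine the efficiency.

τ = 754 lb·ft × 1.356 = 1022 N·m
ω = 2π × 1439/60 = 150.7 rad/s; P_out = τω = 1022 × 150.7 = 154015 W
P_in = √3·V_L·I_L·cosφ = 1.732 × 400 × 300 × 0.815 = 169390 W
η = P_out / P_in = 154015 / 169390 = 0.909 = 90.9%

90.9 %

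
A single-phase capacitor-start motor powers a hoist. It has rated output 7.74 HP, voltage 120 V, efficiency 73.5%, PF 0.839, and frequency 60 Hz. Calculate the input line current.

P_out = 7.74 × 746 = 5774 W
P_in = P_out / η = 5774 / 0.735 = 7856 W
I = P_in / (V·cosφ) = 7856 / (120 × 0.839) = 78 A

78 A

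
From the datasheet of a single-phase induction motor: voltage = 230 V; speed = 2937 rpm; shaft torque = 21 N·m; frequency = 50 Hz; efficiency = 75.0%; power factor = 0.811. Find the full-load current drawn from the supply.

46.2 A

ω = 2π×2937/60 = 307.6 rad/s; P_out = τω = 21 × 307.6 = 6460 W
P_in = P_out / η = 6460 / 0.750 = 8613 W
I = P_in / (V·cosφ) = 8613 / (230 × 0.811) = 46.2 A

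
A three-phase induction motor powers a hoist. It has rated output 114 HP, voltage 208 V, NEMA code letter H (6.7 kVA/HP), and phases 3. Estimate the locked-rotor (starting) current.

S_LR = 6.7 × 114 = 763.8 kVA
I_LR = S_LR/(√3·V_L) = 763800/(1.732×208) = 2120 A

2120 A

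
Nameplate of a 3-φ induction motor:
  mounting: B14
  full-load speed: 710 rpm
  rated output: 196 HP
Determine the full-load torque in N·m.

P_out = 196 × 746 = 146216 W
ω = 2π × 710/60 = 74.35 rad/s
τ = P_out/ω = 146216/74.35 = 1970 N·m

1970 N·m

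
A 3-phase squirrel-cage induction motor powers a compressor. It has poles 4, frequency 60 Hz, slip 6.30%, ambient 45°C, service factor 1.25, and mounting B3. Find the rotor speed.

n_s = 120f/p = 120×60/4 = 1800 rpm
n = n_s(1 − s) = 1800 × (1 − 0.063) = 1687 rpm

1687 rpm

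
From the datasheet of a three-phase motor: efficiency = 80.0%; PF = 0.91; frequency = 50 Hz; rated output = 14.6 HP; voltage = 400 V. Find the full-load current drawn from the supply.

P_out = 14.6 × 746 = 10892 W
P_in = P_out / η = 10892 / 0.800 = 13615 W
I_L = P_in / (√3·V_L·cosφ) = 13615 / (1.732 × 400 × 0.91) = 21.6 A

21.6 A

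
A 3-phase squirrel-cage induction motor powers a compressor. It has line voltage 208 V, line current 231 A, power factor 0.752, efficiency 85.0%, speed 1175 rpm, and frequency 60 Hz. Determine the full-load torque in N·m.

P_in = √3·V·I·cosφ = 1.732 × 208 × 231 × 0.752 = 62581 W
P_out = η·P_in = 0.85 × 62581 = 53194 W
n = 1175 rpm
ω = 2π×1175/60 = 123 rad/s
τ = P_out/ω = 53194/123 = 432 N·m

432 N·m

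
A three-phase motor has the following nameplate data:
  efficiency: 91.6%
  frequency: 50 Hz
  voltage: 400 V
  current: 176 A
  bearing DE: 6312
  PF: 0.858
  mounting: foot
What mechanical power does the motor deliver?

95.8 kW

P_in = √3·V·I·cosφ = 1.732 × 400 × 176 × 0.858 = 104618 W
P_out = η·P_in = 0.916 × 104618 = 95830 W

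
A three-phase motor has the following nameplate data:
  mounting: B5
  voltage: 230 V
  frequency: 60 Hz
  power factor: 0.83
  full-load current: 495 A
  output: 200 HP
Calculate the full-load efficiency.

P_out = 200 × 746 = 149200 W
P_in = √3·V_L·I_L·cosφ = 1.732 × 230 × 495 × 0.83 = 163666 W
η = P_out / P_in = 149200 / 163666 = 0.912 = 91.2%

91.2 %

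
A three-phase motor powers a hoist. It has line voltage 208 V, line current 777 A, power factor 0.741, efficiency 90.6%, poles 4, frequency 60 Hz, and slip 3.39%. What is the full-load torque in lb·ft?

761 lb·ft

P_in = √3·V·I·cosφ = 1.732 × 208 × 777 × 0.741 = 207420 W
P_out = η·P_in = 0.906 × 207420 = 187923 W
n_s = 120×60/4 = 1800 rpm; n = 1800×(1−0.0339) = 1739 rpm
ω = 2π×1739/60 = 182.1 rad/s
τ = P_out/ω = 187923/182.1 = 1032 N·m
In lb·ft: 1032/1.356 = 761 lb·ft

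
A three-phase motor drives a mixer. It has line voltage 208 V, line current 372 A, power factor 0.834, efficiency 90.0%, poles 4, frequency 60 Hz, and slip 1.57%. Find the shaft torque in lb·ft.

P_in = √3·V·I·cosφ = 1.732 × 208 × 372 × 0.834 = 111769 W
P_out = η·P_in = 0.9 × 111769 = 100592 W
n_s = 120×60/4 = 1800 rpm; n = 1800×(1−0.0157) = 1772 rpm
ω = 2π×1772/60 = 185.6 rad/s
τ = P_out/ω = 100592/185.6 = 542 N·m
In lb·ft: 542/1.356 = 400 lb·ft

400 lb·ft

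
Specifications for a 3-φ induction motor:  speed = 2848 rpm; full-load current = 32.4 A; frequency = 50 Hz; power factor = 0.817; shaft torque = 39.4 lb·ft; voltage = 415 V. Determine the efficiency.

83.7 %

τ = 39.4 lb·ft × 1.356 = 53.43 N·m
ω = 2π × 2848/60 = 298.2 rad/s; P_out = τω = 53.43 × 298.2 = 15933 W
P_in = √3·V_L·I_L·cosφ = 1.732 × 415 × 32.4 × 0.817 = 19027 W
η = P_out / P_in = 15933 / 19027 = 0.837 = 83.7%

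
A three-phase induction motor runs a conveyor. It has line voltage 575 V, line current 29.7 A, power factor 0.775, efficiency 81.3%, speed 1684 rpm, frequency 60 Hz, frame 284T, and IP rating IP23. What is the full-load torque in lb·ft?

77.9 lb·ft

P_in = √3·V·I·cosφ = 1.732 × 575 × 29.7 × 0.775 = 22923 W
P_out = η·P_in = 0.813 × 22923 = 18636 W
n = 1684 rpm
ω = 2π×1684/60 = 176.3 rad/s
τ = P_out/ω = 18636/176.3 = 105.7 N·m
In lb·ft: 105.7/1.356 = 77.9 lb·ft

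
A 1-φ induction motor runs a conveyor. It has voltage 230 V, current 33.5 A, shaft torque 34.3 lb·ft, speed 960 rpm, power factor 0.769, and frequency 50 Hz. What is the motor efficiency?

τ = 34.3 lb·ft × 1.356 = 46.51 N·m
ω = 2π × 960/60 = 100.5 rad/s; P_out = τω = 46.51 × 100.5 = 4674 W
P_in = V·I·cosφ = 230 × 33.5 × 0.769 = 5925 W
η = P_out / P_in = 4674 / 5925 = 0.789 = 78.9%

78.9 %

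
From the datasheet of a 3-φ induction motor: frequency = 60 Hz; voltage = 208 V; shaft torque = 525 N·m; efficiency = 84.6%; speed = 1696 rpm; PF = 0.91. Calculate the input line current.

ω = 2π×1696/60 = 177.6 rad/s; P_out = τω = 525 × 177.6 = 93240 W
P_in = P_out / η = 93240 / 0.846 = 110213 W
I_L = P_in / (√3·V_L·cosφ) = 110213 / (1.732 × 208 × 0.91) = 336 A

336 A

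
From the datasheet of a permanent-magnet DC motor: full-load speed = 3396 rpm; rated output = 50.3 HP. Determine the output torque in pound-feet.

77.8 lb·ft

P_out = 50.3 × 746 = 37524 W
ω = 2π × 3396/60 = 355.6 rad/s
τ = P_out/ω = 37524/355.6 = 105.5 N·m
In lb·ft: 105.5/1.356 = 77.8 lb·ft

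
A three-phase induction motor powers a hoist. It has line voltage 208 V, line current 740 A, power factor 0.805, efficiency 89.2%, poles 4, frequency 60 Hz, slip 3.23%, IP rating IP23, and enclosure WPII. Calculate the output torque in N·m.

1050 N·m

P_in = √3·V·I·cosφ = 1.732 × 208 × 740 × 0.805 = 214604 W
P_out = η·P_in = 0.892 × 214604 = 191427 W
n_s = 120×60/4 = 1800 rpm; n = 1800×(1−0.0323) = 1742 rpm
ω = 2π×1742/60 = 182.4 rad/s
τ = P_out/ω = 191427/182.4 = 1050 N·m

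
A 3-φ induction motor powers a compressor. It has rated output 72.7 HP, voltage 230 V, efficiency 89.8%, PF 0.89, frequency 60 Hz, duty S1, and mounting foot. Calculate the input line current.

170 A

P_out = 72.7 × 746 = 54234 W
P_in = P_out / η = 54234 / 0.898 = 60394 W
I_L = P_in / (√3·V_L·cosφ) = 60394 / (1.732 × 230 × 0.89) = 170 A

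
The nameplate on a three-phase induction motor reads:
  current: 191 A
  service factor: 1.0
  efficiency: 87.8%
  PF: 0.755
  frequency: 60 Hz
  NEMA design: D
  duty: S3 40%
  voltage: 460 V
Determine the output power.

101 kW

P_in = √3·V·I·cosφ = 1.732 × 460 × 191 × 0.755 = 114891 W
P_out = η·P_in = 0.878 × 114891 = 100874 W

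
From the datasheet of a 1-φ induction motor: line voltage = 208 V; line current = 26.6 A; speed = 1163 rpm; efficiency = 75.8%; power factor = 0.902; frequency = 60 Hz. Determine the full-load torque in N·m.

P_in = V·I·cosφ = 208 × 26.6 × 0.902 = 4991 W
P_out = η·P_in = 0.758 × 4991 = 3783 W
n = 1163 rpm
ω = 2π×1163/60 = 121.8 rad/s
τ = P_out/ω = 3783/121.8 = 31.1 N·m

31.1 N·m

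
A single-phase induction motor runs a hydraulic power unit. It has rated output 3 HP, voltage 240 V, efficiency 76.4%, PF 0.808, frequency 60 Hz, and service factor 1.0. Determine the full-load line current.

P_out = 3 × 746 = 2238 W
P_in = P_out / η = 2238 / 0.764 = 2929 W
I = P_in / (V·cosφ) = 2929 / (240 × 0.808) = 15.1 A

15.1 A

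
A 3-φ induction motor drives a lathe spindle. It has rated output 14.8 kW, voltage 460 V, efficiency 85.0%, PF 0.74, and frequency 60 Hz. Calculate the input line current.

29.5 A

P_out = 14.8 kW = 14800 W
P_in = P_out / η = 14800 / 0.850 = 17412 W
I_L = P_in / (√3·V_L·cosφ) = 17412 / (1.732 × 460 × 0.74) = 29.5 A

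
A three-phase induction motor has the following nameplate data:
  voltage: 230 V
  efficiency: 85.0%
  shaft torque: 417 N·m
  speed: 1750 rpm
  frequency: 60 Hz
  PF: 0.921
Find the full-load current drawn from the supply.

245 A

ω = 2π×1750/60 = 183.3 rad/s; P_out = τω = 417 × 183.3 = 76436 W
P_in = P_out / η = 76436 / 0.850 = 89925 W
I_L = P_in / (√3·V_L·cosφ) = 89925 / (1.732 × 230 × 0.921) = 245 A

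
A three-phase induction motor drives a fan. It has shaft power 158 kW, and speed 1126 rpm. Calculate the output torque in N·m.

ω = 2π × 1126/60 = 117.9 rad/s
τ = P/ω = 158000/117.9 = 1340 N·m

1340 N·m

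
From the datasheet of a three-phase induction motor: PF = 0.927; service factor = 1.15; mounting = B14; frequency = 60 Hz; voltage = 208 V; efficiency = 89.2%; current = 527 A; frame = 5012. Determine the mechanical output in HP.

210 HP

P_in = √3·V·I·cosφ = 1.732 × 208 × 527 × 0.927 = 175996 W
P_out = η·P_in = 0.892 × 175996 = 156988 W
= 156988/746 = 210 HP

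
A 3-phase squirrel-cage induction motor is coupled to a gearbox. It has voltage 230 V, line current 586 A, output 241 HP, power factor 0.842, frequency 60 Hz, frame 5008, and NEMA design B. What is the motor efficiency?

P_out = 241 × 746 = 179786 W
P_in = √3·V_L·I_L·cosφ = 1.732 × 230 × 586 × 0.842 = 196556 W
η = P_out / P_in = 179786 / 196556 = 0.915 = 91.5%

91.5 %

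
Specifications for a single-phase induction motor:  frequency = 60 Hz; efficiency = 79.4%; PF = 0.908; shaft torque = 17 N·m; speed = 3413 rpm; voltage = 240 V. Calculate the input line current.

35.1 A

ω = 2π×3413/60 = 357.4 rad/s; P_out = τω = 17 × 357.4 = 6076 W
P_in = P_out / η = 6076 / 0.794 = 7652 W
I = P_in / (V·cosφ) = 7652 / (240 × 0.908) = 35.1 A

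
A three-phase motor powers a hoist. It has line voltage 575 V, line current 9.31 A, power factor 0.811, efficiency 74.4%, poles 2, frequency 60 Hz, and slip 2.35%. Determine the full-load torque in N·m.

P_in = √3·V·I·cosφ = 1.732 × 575 × 9.31 × 0.811 = 7519 W
P_out = η·P_in = 0.744 × 7519 = 5594 W
n_s = 120×60/2 = 3600 rpm; n = 3600×(1−0.0235) = 3515 rpm
ω = 2π×3515/60 = 368.1 rad/s
τ = P_out/ω = 5594/368.1 = 15.2 N·m

15.2 N·m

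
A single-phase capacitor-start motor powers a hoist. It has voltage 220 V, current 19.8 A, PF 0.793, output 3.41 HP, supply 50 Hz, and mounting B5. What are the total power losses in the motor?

910 W

P_in = V·I·cosφ = 220×19.8×0.793 = 3454 W
P_out = 3.41×746 = 2544 W
Losses = P_in − P_out = 3454 − 2544 = 910 W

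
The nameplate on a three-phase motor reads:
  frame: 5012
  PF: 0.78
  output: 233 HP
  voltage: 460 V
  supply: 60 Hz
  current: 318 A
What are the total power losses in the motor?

P_in = √3·V·I·cosφ = 1.732×460×318×0.78 = 197618 W
P_out = 233×746 = 173818 W
Losses = P_in − P_out = 197618 − 173818 = 23800 W

23.8 kW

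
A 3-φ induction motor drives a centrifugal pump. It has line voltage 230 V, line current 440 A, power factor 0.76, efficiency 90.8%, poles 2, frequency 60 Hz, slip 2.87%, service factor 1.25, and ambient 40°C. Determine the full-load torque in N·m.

P_in = √3·V·I·cosφ = 1.732 × 230 × 440 × 0.76 = 133212 W
P_out = η·P_in = 0.908 × 133212 = 120956 W
n_s = 120×60/2 = 3600 rpm; n = 3600×(1−0.0287) = 3497 rpm
ω = 2π×3497/60 = 366.2 rad/s
τ = P_out/ω = 120956/366.2 = 330 N·m

330 N·m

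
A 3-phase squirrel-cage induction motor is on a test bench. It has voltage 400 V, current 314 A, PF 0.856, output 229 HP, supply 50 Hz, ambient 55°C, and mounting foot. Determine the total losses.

P_in = √3·V·I·cosφ = 1.732×400×314×0.856 = 186214 W
P_out = 229×746 = 170834 W
Losses = P_in − P_out = 186214 − 170834 = 15380 W

15.4 kW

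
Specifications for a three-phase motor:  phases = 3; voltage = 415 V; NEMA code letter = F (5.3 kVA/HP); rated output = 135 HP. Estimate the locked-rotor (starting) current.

S_LR = 5.3 × 135 = 715.5 kVA
I_LR = S_LR/(√3·V_L) = 715500/(1.732×415) = 995 A

995 A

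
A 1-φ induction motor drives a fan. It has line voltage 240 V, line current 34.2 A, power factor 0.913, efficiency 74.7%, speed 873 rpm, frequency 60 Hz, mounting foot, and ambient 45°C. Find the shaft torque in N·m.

P_in = V·I·cosφ = 240 × 34.2 × 0.913 = 7494 W
P_out = η·P_in = 0.747 × 7494 = 5598 W
n = 873 rpm
ω = 2π×873/60 = 91.42 rad/s
τ = P_out/ω = 5598/91.42 = 61.2 N·m

61.2 N·m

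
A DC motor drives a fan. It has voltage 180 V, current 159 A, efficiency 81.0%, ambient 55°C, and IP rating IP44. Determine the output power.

P_in = V·I = 180 × 159 = 28620 W
P_out = η·P_in = 0.81 × 28620 = 23182 W

23.2 kW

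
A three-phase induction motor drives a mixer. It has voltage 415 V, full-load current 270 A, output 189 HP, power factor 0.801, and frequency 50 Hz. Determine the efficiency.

P_out = 189 × 746 = 140994 W
P_in = √3·V_L·I_L·cosφ = 1.732 × 415 × 270 × 0.801 = 155451 W
η = P_out / P_in = 140994 / 155451 = 0.907 = 90.7%

90.7 %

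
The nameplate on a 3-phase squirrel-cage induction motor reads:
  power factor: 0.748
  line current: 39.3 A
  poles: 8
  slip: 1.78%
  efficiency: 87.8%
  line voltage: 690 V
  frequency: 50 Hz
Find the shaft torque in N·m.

400 N·m

P_in = √3·V·I·cosφ = 1.732 × 690 × 39.3 × 0.748 = 35131 W
P_out = η·P_in = 0.878 × 35131 = 30845 W
n_s = 120×50/8 = 750 rpm; n = 750×(1−0.0178) = 737 rpm
ω = 2π×737/60 = 77.18 rad/s
τ = P_out/ω = 30845/77.18 = 400 N·m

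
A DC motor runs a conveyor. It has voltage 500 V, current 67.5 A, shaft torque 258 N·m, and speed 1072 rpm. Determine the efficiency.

ω = 2π × 1072/60 = 112.3 rad/s; P_out = τω = 258 × 112.3 = 28973 W
P_in = V·I = 500 × 67.5 = 33750 W
η = P_out / P_in = 28973 / 33750 = 0.858 = 85.8%

85.8 %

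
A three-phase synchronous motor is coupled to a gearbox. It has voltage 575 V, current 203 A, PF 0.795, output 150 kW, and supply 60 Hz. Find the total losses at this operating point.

10.7 kW

P_in = √3·V·I·cosφ = 1.732×575×203×0.795 = 160723 W
P_out = 150000 W
Losses = P_in − P_out = 160723 − 150000 = 10723 W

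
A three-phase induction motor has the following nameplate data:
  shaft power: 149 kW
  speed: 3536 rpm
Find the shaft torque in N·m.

ω = 2π × 3536/60 = 370.3 rad/s
τ = P/ω = 149000/370.3 = 402 N·m

402 N·m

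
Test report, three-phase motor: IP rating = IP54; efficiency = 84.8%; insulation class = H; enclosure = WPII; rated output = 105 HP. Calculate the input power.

92.4 kW

P_out = 105 × 746 = 78330 W
P_in = P_out/η = 78330/0.848 = 92370 W = 92.4 kW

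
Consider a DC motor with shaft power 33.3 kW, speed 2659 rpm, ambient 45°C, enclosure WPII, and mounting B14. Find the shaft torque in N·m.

120 N·m

ω = 2π × 2659/60 = 278.4 rad/s
τ = P/ω = 33300/278.4 = 120 N·m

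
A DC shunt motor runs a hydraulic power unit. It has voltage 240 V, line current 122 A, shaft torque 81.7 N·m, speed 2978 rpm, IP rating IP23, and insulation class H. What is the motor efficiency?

ω = 2π × 2978/60 = 311.9 rad/s; P_out = τω = 81.7 × 311.9 = 25482 W
P_in = V·I = 240 × 122 = 29280 W
η = P_out / P_in = 25482 / 29280 = 0.870 = 87.0%

87.0 %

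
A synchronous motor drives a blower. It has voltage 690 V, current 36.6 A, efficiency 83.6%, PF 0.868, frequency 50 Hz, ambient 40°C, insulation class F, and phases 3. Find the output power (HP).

P_in = √3·V·I·cosφ = 1.732 × 690 × 36.6 × 0.868 = 37966 W
P_out = η·P_in = 0.836 × 37966 = 31740 W
= 31740/746 = 42.5 HP

42.5 HP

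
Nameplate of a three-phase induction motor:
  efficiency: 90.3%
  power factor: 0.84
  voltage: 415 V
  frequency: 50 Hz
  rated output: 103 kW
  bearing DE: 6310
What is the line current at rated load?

P_out = 103 kW = 103000 W
P_in = P_out / η = 103000 / 0.903 = 114064 W
I_L = P_in / (√3·V_L·cosφ) = 114064 / (1.732 × 415 × 0.84) = 189 A

189 A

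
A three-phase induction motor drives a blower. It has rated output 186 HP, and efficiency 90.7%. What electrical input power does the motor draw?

P_out = 186 × 746 = 138756 W
P_in = P_out/η = 138756/0.907 = 152983 W = 153 kW

153 kW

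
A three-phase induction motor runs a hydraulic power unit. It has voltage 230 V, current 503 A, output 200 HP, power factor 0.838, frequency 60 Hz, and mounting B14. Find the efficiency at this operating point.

88.9 %

P_out = 200 × 746 = 149200 W
P_in = √3·V_L·I_L·cosφ = 1.732 × 230 × 503 × 0.838 = 167914 W
η = P_out / P_in = 149200 / 167914 = 0.889 = 88.9%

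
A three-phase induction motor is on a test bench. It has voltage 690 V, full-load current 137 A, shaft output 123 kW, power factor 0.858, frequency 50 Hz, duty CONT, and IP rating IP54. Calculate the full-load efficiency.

87.6 %

P_out = 123 kW = 123000 W
P_in = √3·V_L·I_L·cosφ = 1.732 × 690 × 137 × 0.858 = 140477 W
η = P_out / P_in = 123000 / 140477 = 0.876 = 87.6%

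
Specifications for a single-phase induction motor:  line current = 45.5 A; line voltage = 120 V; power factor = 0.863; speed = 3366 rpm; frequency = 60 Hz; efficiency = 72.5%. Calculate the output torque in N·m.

9.69 N·m

P_in = V·I·cosφ = 120 × 45.5 × 0.863 = 4712 W
P_out = η·P_in = 0.725 × 4712 = 3416 W
n = 3366 rpm
ω = 2π×3366/60 = 352.5 rad/s
τ = P_out/ω = 3416/352.5 = 9.69 N·m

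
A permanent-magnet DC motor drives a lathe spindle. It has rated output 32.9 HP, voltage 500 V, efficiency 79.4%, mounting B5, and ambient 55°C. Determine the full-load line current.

P_out = 32.9 × 746 = 24543 W
P_in = P_out / η = 24543 / 0.794 = 30911 W
I = P_in / V = 30911 / 500 = 61.8 A

61.8 A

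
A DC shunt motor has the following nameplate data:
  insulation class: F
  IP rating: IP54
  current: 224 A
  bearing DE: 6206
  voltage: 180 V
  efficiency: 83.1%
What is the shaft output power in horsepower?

44.9 HP

P_in = V·I = 180 × 224 = 40320 W
P_out = η·P_in = 0.831 × 40320 = 33506 W
= 33506/746 = 44.9 HP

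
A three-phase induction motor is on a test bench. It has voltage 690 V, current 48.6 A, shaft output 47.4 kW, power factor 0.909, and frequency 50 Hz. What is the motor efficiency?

89.8 %

P_out = 47.4 kW = 47400 W
P_in = √3·V_L·I_L·cosφ = 1.732 × 690 × 48.6 × 0.909 = 52796 W
η = P_out / P_in = 47400 / 52796 = 0.898 = 89.8%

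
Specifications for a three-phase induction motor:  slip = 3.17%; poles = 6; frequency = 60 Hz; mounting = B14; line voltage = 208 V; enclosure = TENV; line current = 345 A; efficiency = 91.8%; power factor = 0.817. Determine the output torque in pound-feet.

P_in = √3·V·I·cosφ = 1.732 × 208 × 345 × 0.817 = 101544 W
P_out = η·P_in = 0.918 × 101544 = 93217 W
n_s = 120×60/6 = 1200 rpm; n = 1200×(1−0.0317) = 1162 rpm
ω = 2π×1162/60 = 121.7 rad/s
τ = P_out/ω = 93217/121.7 = 766 N·m
In lb·ft: 766/1.356 = 565 lb·ft

565 lb·ft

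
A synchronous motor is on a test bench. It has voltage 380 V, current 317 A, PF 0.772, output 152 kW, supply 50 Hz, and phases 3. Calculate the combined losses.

9070 W

P_in = √3·V·I·cosφ = 1.732×380×317×0.772 = 161068 W
P_out = 152000 W
Losses = P_in − P_out = 161068 − 152000 = 9068 W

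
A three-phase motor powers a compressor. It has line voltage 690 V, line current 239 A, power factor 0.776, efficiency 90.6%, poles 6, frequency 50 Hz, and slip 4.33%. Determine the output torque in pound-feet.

P_in = √3·V·I·cosφ = 1.732 × 690 × 239 × 0.776 = 221644 W
P_out = η·P_in = 0.906 × 221644 = 200809 W
n_s = 120×50/6 = 1000 rpm; n = 1000×(1−0.0433) = 957 rpm
ω = 2π×957/60 = 100.2 rad/s
τ = P_out/ω = 200809/100.2 = 2004 N·m
In lb·ft: 2004/1.356 = 1480 lb·ft

1480 lb·ft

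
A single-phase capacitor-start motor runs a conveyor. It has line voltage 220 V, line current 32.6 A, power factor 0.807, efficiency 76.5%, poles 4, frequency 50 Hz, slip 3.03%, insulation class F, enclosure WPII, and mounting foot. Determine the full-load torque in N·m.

29.1 N·m

P_in = V·I·cosφ = 220 × 32.6 × 0.807 = 5788 W
P_out = η·P_in = 0.765 × 5788 = 4428 W
n_s = 120×50/4 = 1500 rpm; n = 1500×(1−0.0303) = 1455 rpm
ω = 2π×1455/60 = 152.4 rad/s
τ = P_out/ω = 4428/152.4 = 29.1 N·m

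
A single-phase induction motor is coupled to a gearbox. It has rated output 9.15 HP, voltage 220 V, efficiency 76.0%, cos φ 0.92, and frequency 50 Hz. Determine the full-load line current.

44.4 A

P_out = 9.15 × 746 = 6826 W
P_in = P_out / η = 6826 / 0.760 = 8982 W
I = P_in / (V·cosφ) = 8982 / (220 × 0.92) = 44.4 A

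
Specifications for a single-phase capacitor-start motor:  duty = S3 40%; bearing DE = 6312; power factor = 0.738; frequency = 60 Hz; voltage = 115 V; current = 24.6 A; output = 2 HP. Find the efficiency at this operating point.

P_out = 2 × 746 = 1492 W
P_in = V·I·cosφ = 115 × 24.6 × 0.738 = 2088 W
η = P_out / P_in = 1492 / 2088 = 0.715 = 71.5%

71.5 %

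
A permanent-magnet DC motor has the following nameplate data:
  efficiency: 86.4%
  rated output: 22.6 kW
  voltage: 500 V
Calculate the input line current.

P_out = 22.6 kW = 22600 W
P_in = P_out / η = 22600 / 0.864 = 26157 W
I = P_in / V = 26157 / 500 = 52.3 A

52.3 A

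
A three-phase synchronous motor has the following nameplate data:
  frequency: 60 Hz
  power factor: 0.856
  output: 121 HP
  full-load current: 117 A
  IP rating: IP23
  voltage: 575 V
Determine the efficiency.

90.5 %

P_out = 121 × 746 = 90266 W
P_in = √3·V_L·I_L·cosφ = 1.732 × 575 × 117 × 0.856 = 99741 W
η = P_out / P_in = 90266 / 99741 = 0.905 = 90.5%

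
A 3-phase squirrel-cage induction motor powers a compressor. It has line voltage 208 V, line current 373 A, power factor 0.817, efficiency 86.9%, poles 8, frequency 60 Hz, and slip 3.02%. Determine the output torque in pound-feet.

P_in = √3·V·I·cosφ = 1.732 × 208 × 373 × 0.817 = 109785 W
P_out = η·P_in = 0.869 × 109785 = 95403 W
n_s = 120×60/8 = 900 rpm; n = 900×(1−0.0302) = 873 rpm
ω = 2π×873/60 = 91.42 rad/s
τ = P_out/ω = 95403/91.42 = 1044 N·m
In lb·ft: 1044/1.356 = 770 lb·ft

770 lb·ft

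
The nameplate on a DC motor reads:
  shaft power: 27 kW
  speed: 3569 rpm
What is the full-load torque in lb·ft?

53.3 lb·ft

ω = 2π × 3569/60 = 373.7 rad/s
τ = P/ω = 27000/373.7 = 72.25 N·m
In lb·ft: 72.25/1.356 = 53.3 lb·ft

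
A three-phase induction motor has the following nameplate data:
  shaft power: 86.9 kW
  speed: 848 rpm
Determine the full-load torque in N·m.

979 N·m

ω = 2π × 848/60 = 88.8 rad/s
τ = P/ω = 86900/88.8 = 979 N·m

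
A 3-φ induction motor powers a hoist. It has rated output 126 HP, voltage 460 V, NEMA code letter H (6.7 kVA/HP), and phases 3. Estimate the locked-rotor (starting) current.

1060 A

S_LR = 6.7 × 126 = 844.2 kVA
I_LR = S_LR/(√3·V_L) = 844200/(1.732×460) = 1060 A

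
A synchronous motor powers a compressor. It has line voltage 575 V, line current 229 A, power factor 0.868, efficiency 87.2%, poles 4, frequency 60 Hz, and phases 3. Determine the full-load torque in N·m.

P_in = √3·V·I·cosφ = 1.732 × 575 × 229 × 0.868 = 197957 W
P_out = η·P_in = 0.872 × 197957 = 172619 W
n = n_s = 120×60/4 = 1800 rpm (synchronous)
ω = 2π×1800/60 = 188.5 rad/s
τ = P_out/ω = 172619/188.5 = 916 N·m

916 N·m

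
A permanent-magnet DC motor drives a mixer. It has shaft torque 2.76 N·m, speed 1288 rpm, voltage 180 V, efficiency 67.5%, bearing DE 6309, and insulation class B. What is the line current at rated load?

3.06 A

ω = 2π×1288/60 = 134.9 rad/s; P_out = τω = 2.76 × 134.9 = 372 W
P_in = P_out / η = 372 / 0.675 = 551 W
I = P_in / V = 551 / 180 = 3.06 A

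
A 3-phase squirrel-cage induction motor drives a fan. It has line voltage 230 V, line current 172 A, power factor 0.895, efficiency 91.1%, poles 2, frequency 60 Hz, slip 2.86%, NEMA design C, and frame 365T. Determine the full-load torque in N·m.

153 N·m

P_in = √3·V·I·cosφ = 1.732 × 230 × 172 × 0.895 = 61324 W
P_out = η·P_in = 0.911 × 61324 = 55866 W
n_s = 120×60/2 = 3600 rpm; n = 3600×(1−0.0286) = 3497 rpm
ω = 2π×3497/60 = 366.2 rad/s
τ = P_out/ω = 55866/366.2 = 153 N·m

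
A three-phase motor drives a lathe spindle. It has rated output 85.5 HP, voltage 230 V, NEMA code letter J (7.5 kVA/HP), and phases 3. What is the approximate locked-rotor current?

1610 A

S_LR = 7.5 × 85.5 = 641.25 kVA
I_LR = S_LR/(√3·V_L) = 641250/(1.732×230) = 1610 A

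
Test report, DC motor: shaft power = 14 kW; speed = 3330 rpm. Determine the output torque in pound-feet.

29.6 lb·ft

ω = 2π × 3330/60 = 348.7 rad/s
τ = P/ω = 14000/348.7 = 40.15 N·m
In lb·ft: 40.15/1.356 = 29.6 lb·ft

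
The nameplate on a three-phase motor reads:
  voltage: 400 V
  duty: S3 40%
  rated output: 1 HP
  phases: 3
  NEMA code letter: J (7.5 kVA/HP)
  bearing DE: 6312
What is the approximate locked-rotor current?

10.8 A

S_LR = 7.5 × 1 = 7.5 kVA
I_LR = S_LR/(√3·V_L) = 7500/(1.732×400) = 10.8 A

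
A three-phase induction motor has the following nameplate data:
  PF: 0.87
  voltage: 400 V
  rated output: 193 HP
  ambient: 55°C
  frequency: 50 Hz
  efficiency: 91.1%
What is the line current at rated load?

262 A

P_out = 193 × 746 = 143978 W
P_in = P_out / η = 143978 / 0.911 = 158044 W
I_L = P_in / (√3·V_L·cosφ) = 158044 / (1.732 × 400 × 0.87) = 262 A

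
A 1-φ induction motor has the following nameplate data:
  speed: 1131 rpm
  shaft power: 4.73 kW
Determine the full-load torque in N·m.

ω = 2π × 1131/60 = 118.4 rad/s
τ = P/ω = 4730/118.4 = 39.9 N·m

39.9 N·m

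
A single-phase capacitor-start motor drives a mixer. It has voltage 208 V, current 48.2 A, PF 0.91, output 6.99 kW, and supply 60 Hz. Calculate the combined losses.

P_in = V·I·cosφ = 208×48.2×0.91 = 9123 W
P_out = 6990 W
Losses = P_in − P_out = 9123 − 6990 = 2133 W

2.13 kW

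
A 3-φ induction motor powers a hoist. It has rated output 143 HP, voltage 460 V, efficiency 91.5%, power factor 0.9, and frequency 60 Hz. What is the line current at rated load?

163 A

P_out = 143 × 746 = 106678 W
P_in = P_out / η = 106678 / 0.915 = 116588 W
I_L = P_in / (√3·V_L·cosφ) = 116588 / (1.732 × 460 × 0.9) = 163 A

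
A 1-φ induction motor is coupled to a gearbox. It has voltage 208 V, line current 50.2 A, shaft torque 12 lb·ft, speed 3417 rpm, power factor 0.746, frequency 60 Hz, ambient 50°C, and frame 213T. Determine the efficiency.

τ = 12 lb·ft × 1.356 = 16.27 N·m
ω = 2π × 3417/60 = 357.8 rad/s; P_out = τω = 16.27 × 357.8 = 5821 W
P_in = V·I·cosφ = 208 × 50.2 × 0.746 = 7789 W
η = P_out / P_in = 5821 / 7789 = 0.747 = 74.7%

74.7 %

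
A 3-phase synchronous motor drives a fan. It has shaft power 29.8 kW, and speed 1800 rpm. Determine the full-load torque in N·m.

ω = 2π × 1800/60 = 188.5 rad/s
τ = P/ω = 29800/188.5 = 158 N·m

158 N·m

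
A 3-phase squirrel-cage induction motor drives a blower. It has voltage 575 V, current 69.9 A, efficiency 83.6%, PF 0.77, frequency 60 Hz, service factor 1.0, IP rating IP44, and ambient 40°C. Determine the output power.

P_in = √3·V·I·cosφ = 1.732 × 575 × 69.9 × 0.77 = 53602 W
P_out = η·P_in = 0.836 × 53602 = 44811 W

44.8 kW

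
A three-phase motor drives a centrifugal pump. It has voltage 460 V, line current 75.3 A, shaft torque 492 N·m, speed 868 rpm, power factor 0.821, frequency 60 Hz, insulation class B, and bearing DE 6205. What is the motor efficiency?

90.8 %

ω = 2π × 868/60 = 90.9 rad/s; P_out = τω = 492 × 90.9 = 44723 W
P_in = √3·V_L·I_L·cosφ = 1.732 × 460 × 75.3 × 0.821 = 49254 W
η = P_out / P_in = 44723 / 49254 = 0.908 = 90.8%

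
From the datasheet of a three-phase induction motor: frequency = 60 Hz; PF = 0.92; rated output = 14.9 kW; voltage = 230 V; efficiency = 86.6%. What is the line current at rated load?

46.9 A

P_out = 14.9 kW = 14900 W
P_in = P_out / η = 14900 / 0.866 = 17206 W
I_L = P_in / (√3·V_L·cosφ) = 17206 / (1.732 × 230 × 0.92) = 46.9 A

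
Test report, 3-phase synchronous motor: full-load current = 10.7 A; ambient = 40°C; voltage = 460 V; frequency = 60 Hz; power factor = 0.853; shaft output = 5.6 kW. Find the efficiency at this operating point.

P_out = 5.6 kW = 5600 W
P_in = √3·V_L·I_L·cosφ = 1.732 × 460 × 10.7 × 0.853 = 7272 W
η = P_out / P_in = 5600 / 7272 = 0.770 = 77.0%

77.0 %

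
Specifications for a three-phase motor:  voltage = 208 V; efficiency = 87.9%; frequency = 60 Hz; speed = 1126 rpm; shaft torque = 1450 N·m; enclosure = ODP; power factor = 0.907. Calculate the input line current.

595 A

ω = 2π×1126/60 = 117.9 rad/s; P_out = τω = 1450 × 117.9 = 170955 W
P_in = P_out / η = 170955 / 0.879 = 194488 W
I_L = P_in / (√3·V_L·cosφ) = 194488 / (1.732 × 208 × 0.907) = 595 A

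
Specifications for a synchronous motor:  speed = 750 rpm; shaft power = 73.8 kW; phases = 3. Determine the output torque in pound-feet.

ω = 2π × 750/60 = 78.54 rad/s
τ = P/ω = 73800/78.54 = 939.6 N·m
In lb·ft: 939.6/1.356 = 693 lb·ft

693 lb·ft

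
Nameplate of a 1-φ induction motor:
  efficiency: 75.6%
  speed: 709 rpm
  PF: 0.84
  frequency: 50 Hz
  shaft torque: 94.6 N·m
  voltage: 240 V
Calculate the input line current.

ω = 2π×709/60 = 74.25 rad/s; P_out = τω = 94.6 × 74.25 = 7024 W
P_in = P_out / η = 7024 / 0.756 = 9291 W
I = P_in / (V·cosφ) = 9291 / (240 × 0.84) = 46.1 A

46.1 A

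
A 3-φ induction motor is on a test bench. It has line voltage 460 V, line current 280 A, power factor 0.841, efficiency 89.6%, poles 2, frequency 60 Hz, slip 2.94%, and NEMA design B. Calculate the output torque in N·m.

459 N·m

P_in = √3·V·I·cosφ = 1.732 × 460 × 280 × 0.841 = 187612 W
P_out = η·P_in = 0.896 × 187612 = 168100 W
n_s = 120×60/2 = 3600 rpm; n = 3600×(1−0.0294) = 3494 rpm
ω = 2π×3494/60 = 365.9 rad/s
τ = P_out/ω = 168100/365.9 = 459 N·m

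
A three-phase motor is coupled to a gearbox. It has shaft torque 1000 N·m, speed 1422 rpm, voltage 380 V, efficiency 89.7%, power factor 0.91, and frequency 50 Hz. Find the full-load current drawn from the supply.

277 A

ω = 2π×1422/60 = 148.9 rad/s; P_out = τω = 1000 × 148.9 = 148900 W
P_in = P_out / η = 148900 / 0.897 = 165998 W
I_L = P_in / (√3·V_L·cosφ) = 165998 / (1.732 × 380 × 0.91) = 277 A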